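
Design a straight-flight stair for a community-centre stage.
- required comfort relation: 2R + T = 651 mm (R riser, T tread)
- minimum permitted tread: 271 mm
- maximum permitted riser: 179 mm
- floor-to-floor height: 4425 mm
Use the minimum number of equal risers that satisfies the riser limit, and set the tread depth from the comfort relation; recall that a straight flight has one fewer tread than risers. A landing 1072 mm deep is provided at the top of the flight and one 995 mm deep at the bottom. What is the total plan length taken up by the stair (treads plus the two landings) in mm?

9195 mm

⌈4425/179⌉ = 25 risers.
Each riser is 4425/25 = 177 mm (≤ 179 mm).
T = 651 − 2·177 = 297 mm, which satisfies the 271 mm minimum.
Treads = 25 − 1 = 24; going = 24 × 297 = 7128 mm.
Add landings: 7128 + 1072 + 995 = 9195 mm.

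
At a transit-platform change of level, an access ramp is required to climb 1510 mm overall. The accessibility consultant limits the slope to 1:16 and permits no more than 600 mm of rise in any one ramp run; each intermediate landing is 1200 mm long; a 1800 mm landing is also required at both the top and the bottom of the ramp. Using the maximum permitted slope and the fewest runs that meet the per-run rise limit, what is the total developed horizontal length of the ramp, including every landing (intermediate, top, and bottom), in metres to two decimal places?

⌈1510/600⌉ = 3 ramp runs. That means 2 intermediate landings.
Ramp run (horizontal) at 1:16: 1510 × 16 = 24160 mm.
Intermediate landings: 2 × 1200 = 2400 mm.
Top and bottom landings: 2 × 1800 = 3600 mm.
Total = 24160 + 2400 + 3600 = 30160 mm.
= 30.16 m.

30.16 m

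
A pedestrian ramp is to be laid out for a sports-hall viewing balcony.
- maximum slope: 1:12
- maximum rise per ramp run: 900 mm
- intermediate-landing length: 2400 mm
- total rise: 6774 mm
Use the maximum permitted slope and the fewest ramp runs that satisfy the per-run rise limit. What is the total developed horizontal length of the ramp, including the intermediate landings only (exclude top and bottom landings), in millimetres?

6774 / 900 = 7.53, so 8 ramp runs are needed. That means 7 intermediate landings.
Horizontal run for 6774 mm of rise at 1:12 is 6774 × 12 = 81288 mm.
7 intermediate landings contribute 7 × 2400 = 16800 mm.
Developed length = 81288 + 16800 = 98088 mm.

98088 mm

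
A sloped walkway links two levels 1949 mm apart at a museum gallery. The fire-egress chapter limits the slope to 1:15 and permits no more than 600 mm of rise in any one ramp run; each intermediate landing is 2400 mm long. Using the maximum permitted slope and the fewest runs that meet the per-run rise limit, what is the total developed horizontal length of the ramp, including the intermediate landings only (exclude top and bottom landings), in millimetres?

1949 / 600 = 3.25, so 4 ramp runs are needed. That means 3 intermediate landings.
Ramp run (horizontal) at 1:15: 1949 × 15 = 29235 mm.
Intermediate landings: 3 × 2400 = 7200 mm.
Total developed length = 29235 + 7200 = 36435 mm.

36435 mm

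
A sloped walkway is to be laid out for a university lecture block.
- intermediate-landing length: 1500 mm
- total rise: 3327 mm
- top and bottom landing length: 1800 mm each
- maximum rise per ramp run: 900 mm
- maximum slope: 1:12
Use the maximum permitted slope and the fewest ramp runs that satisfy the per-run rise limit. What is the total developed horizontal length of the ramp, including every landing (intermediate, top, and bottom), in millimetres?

⌈3327/900⌉ = 4 ramp runs. That means 3 intermediate landings.
Horizontal run for 3327 mm of rise at 1:12 is 3327 × 12 = 39924 mm.
Intermediate landings: 3 × 1500 = 4500 mm.
Top and bottom landings: 2 × 1800 = 3600 mm.
Total = 39924 + 4500 + 3600 = 48024 mm.

48024 mm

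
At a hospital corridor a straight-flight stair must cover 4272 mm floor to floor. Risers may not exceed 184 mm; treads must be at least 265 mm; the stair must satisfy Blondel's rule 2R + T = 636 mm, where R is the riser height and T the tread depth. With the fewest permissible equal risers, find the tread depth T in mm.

⌈4272/184⌉ = 24 risers.
R = 4272 ÷ 24 = 178 mm.
Tread T = 636 − 2 × 178 = 280 mm (≥ 265 mm).

280 mm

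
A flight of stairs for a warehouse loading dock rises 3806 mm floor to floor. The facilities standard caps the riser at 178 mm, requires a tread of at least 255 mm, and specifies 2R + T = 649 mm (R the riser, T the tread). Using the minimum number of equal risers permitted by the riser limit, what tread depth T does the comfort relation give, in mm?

⌈3806/178⌉ = 22 risers.
R = 3806 ÷ 22 = 173 mm.
From 2R + T = 649: T = 649 − 346 = 303 mm.

303 mm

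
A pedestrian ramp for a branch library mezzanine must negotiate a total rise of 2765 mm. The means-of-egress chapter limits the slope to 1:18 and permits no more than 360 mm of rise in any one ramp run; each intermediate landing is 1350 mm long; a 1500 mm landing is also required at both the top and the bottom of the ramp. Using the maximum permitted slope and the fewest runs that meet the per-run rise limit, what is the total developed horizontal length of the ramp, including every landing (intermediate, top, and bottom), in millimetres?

62220 mm

2765 / 360 = 7.68, so 8 ramp runs are needed. That means 7 intermediate landings.
Ramp run (horizontal) at 1:18: 2765 × 18 = 49770 mm.
Intermediate landings: 7 × 1350 = 9450 mm.
Top and bottom landings: 2 × 1500 = 3000 mm.
Total = 49770 + 9450 + 3000 = 62220 mm.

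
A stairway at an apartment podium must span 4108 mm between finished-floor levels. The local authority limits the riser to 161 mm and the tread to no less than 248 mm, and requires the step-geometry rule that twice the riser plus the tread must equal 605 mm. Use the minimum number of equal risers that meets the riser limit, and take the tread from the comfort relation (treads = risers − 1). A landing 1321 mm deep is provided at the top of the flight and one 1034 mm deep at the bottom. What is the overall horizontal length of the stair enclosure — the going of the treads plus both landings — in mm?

9580 mm

4108 / 161 = 25.516 → round up to 26 risers.
Riser R = 4108 / 26 = 158 mm, within the 161 mm limit.
Tread T = 605 − 2 × 158 = 289 mm (≥ 248 mm).
Going = (26 − 1) × 289 = 7225 mm.
Enclosure = 7225 + 1321 + 1034 = 9580 mm.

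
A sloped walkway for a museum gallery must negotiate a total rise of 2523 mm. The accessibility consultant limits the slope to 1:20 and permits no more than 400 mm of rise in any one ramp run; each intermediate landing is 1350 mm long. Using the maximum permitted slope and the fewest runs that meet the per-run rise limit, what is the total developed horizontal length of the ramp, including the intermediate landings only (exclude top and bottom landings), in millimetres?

At most 400 each: 2523/400 = 6.31, giving 7 ramp runs. That means 6 intermediate landings.
Horizontal run for 2523 mm of rise at 1:20 is 2523 × 20 = 50460 mm.
6 intermediate landings contribute 6 × 1350 = 8100 mm.
Total developed length = 50460 + 8100 = 58560 mm.

58560 mm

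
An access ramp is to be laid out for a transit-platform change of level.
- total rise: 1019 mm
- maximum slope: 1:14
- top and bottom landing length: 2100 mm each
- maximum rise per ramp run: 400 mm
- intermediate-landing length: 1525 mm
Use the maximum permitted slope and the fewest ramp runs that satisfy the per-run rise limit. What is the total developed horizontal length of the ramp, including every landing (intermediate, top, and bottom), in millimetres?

21516 mm

1019 / 400 = 2.547 → round up to 3 ramp runs. That means 2 intermediate landings.
Ramp run (horizontal) at 1:14: 1019 × 14 = 14266 mm.
2 intermediate landings contribute 2 × 1525 = 3050 mm.
Top and bottom landings: 2 × 2100 = 4200 mm.
Total = 14266 + 3050 + 4200 = 21516 mm.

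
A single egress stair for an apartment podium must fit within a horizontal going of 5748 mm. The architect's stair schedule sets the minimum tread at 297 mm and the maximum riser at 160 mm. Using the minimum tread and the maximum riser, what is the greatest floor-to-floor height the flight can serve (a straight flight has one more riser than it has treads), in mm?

Treads that fit: ⌊5748 / 297⌋ = 19.
Risers = treads + 1 = 20.
Maximum height = 20 × 160 = 3200 mm.

3200 mm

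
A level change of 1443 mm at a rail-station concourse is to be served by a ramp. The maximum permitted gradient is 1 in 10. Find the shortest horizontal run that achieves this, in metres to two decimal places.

14.43 m

At 1:10 the run is 10 × 1443 = 14430 mm.
14430 mm = 14.43 m.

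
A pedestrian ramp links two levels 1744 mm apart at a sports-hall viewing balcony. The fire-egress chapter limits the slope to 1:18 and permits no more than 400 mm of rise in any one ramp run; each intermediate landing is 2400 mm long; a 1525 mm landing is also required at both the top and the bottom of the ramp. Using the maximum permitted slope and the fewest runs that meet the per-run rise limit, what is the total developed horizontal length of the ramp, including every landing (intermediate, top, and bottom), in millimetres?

44042 mm

1744 / 400 = 4.36, so 5 ramp runs are needed. That means 4 intermediate landings.
Horizontal run for 1744 mm of rise at 1:18 is 1744 × 18 = 31392 mm.
Intermediate landings: 4 × 2400 = 9600 mm.
Top and bottom landings: 2 × 1525 = 3050 mm.
Total = 31392 + 9600 + 3050 = 44042 mm.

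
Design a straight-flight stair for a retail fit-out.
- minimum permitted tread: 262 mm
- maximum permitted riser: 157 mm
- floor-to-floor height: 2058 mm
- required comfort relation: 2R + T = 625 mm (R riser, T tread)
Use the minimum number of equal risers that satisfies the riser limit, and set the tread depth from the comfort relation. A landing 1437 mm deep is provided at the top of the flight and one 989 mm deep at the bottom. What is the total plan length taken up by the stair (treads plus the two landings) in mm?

⌈2058/157⌉ = 14 risers.
R = 2058 ÷ 14 = 147 mm.
T = 625 − 2·147 = 331 mm, which satisfies the 262 mm minimum.
Going = (14 − 1) × 331 = 4303 mm.
Add landings: 4303 + 1437 + 989 = 6729 mm.

6729 mm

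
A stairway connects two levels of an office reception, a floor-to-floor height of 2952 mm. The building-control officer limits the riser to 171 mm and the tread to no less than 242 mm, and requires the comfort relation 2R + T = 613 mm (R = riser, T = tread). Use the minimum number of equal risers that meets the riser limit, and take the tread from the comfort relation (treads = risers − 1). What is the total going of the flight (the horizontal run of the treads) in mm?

4845 mm

2952 / 171 = 17.26, so 18 risers are needed.
Riser R = 2952 / 18 = 164 mm, within the 171 mm limit.
Tread T = 613 − 2 × 164 = 285 mm (≥ 242 mm).
Treads = 18 − 1 = 17; going = 17 × 285 = 4845 mm.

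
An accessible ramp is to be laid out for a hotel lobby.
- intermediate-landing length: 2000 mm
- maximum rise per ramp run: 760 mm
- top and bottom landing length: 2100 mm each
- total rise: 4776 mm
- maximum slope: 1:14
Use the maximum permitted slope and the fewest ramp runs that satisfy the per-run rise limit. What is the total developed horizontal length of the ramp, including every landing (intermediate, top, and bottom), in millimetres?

83064 mm

4776 / 760 = 6.284 → round up to 7 ramp runs. That means 6 intermediate landings.
Horizontal run for 4776 mm of rise at 1:14 is 4776 × 14 = 66864 mm.
Intermediate landings: 6 × 2000 = 12000 mm.
Top and bottom landings: 2 × 2100 = 4200 mm.
Total = 66864 + 12000 + 4200 = 83064 mm.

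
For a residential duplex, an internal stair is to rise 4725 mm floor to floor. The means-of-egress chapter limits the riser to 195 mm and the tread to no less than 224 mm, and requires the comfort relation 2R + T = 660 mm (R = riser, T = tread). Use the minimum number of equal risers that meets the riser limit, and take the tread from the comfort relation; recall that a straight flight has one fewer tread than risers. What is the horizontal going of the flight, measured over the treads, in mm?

⌈4725/195⌉ = 25 risers.
R = 4725 ÷ 25 = 189 mm.
Tread T = 660 − 2 × 189 = 282 mm (≥ 224 mm).
Treads = 25 − 1 = 24; going = 24 × 282 = 6768 mm.

6768 mm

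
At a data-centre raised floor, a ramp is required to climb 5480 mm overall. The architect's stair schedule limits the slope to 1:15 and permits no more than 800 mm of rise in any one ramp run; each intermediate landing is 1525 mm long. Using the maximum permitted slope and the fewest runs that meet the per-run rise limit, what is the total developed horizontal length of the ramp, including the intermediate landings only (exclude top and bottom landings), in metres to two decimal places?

91.35 m

⌈5480/800⌉ = 7 ramp runs. That means 6 intermediate landings.
Ramp run (horizontal) at 1:15: 5480 × 15 = 82200 mm.
Intermediate landings: 6 × 1525 = 9150 mm.
Developed length = 82200 + 9150 = 91350 mm.
= 91.35 m.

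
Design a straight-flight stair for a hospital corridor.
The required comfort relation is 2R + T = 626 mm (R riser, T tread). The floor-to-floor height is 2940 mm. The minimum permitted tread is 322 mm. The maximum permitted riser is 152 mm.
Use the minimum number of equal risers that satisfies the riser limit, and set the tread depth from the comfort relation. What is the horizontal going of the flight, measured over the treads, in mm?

6308 mm

At most 152 each: 2940/152 = 19.34, giving 20 risers.
R = 2940 ÷ 20 = 147 mm.
From 2R + T = 626: T = 626 − 294 = 332 mm.
20 risers give 19 treads; going = 19 × 332 = 6308 mm.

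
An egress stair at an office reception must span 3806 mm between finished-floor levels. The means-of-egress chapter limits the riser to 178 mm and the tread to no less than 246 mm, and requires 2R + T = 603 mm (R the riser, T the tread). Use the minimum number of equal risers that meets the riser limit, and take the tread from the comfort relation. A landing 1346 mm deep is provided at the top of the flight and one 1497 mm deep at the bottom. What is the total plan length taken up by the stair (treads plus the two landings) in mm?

8240 mm

At most 178 each: 3806/178 = 21.38, giving 22 risers.
R = 3806 ÷ 22 = 173 mm.
T = 603 − 2·173 = 257 mm, which satisfies the 246 mm minimum.
Going = (22 − 1) × 257 = 5397 mm.
Add landings: 5397 + 1346 + 1497 = 8240 mm.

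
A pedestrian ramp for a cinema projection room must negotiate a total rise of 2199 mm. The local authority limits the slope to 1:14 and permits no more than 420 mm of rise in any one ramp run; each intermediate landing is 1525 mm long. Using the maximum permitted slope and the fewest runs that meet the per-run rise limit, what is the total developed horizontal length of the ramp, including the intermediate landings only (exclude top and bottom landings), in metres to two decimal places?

38.41 m

2199 / 420 = 5.236 → round up to 6 ramp runs. That means 5 intermediate landings.
Ramp run (horizontal) at 1:14: 2199 × 14 = 30786 mm.
Intermediate landings: 5 × 1525 = 7625 mm.
Total developed length = 30786 + 7625 = 38411 mm.
= 38.41 m.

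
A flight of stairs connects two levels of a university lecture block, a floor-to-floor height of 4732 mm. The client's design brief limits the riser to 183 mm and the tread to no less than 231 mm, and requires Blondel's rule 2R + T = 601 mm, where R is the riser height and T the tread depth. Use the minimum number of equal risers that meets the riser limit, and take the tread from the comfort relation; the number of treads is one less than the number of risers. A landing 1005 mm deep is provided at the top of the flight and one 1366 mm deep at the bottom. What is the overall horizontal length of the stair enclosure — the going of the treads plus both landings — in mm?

8296 mm

4732 / 183 = 25.86, so 26 risers are needed.
Riser R = 4732 / 26 = 182 mm, within the 183 mm limit.
Tread T = 601 − 2 × 182 = 237 mm (≥ 231 mm).
Treads = 26 − 1 = 25; going = 25 × 237 = 5925 mm.
Add landings: 5925 + 1005 + 1366 = 8296 mm.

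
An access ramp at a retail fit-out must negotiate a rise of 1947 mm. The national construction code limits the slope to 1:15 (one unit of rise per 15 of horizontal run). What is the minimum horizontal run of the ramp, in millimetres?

29205 mm

At 1:15 the run is 15 × 1947 = 29205 mm.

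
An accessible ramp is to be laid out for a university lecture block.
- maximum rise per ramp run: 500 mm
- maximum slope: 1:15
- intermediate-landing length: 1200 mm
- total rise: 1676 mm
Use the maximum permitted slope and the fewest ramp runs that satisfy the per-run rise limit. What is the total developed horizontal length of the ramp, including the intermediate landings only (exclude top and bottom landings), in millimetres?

28740 mm

At most 500 each: 1676/500 = 3.35, giving 4 ramp runs. That means 3 intermediate landings.
Ramp run (horizontal) at 1:15: 1676 × 15 = 25140 mm.
3 intermediate landings contribute 3 × 1200 = 3600 mm.
Total developed length = 25140 + 3600 = 28740 mm.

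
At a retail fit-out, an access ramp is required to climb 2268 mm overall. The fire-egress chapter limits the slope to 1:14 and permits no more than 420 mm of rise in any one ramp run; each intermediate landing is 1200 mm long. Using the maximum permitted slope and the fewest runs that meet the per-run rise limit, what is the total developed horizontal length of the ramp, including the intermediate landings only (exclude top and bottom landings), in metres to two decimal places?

At most 420 each: 2268/420 = 5.40, giving 6 ramp runs. That means 5 intermediate landings.
Ramp run (horizontal) at 1:14: 2268 × 14 = 31752 mm.
5 intermediate landings contribute 5 × 1200 = 6000 mm.
Total developed length = 31752 + 6000 = 37752 mm.
= 37.75 m.

37.75 m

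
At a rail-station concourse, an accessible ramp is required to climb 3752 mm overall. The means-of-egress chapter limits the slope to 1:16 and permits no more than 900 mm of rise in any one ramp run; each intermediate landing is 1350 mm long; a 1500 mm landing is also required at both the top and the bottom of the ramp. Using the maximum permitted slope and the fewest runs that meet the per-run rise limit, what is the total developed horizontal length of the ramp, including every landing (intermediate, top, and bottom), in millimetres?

3752 / 900 = 4.169 → round up to 5 ramp runs. That means 4 intermediate landings.
Horizontal run for 3752 mm of rise at 1:16 is 3752 × 16 = 60032 mm.
4 intermediate landings contribute 4 × 1350 = 5400 mm.
Top and bottom landings: 2 × 1500 = 3000 mm.
Total = 60032 + 5400 + 3000 = 68432 mm.

68432 mm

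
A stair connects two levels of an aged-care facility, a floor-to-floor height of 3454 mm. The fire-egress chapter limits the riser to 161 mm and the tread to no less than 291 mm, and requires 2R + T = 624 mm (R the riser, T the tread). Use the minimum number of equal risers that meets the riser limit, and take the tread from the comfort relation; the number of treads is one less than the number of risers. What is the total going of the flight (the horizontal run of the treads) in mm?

3454 / 161 = 21.45, so 22 risers are needed.
R = 3454 ÷ 22 = 157 mm.
T = 624 − 2·157 = 310 mm, which satisfies the 291 mm minimum.
Treads = 22 − 1 = 21; going = 21 × 310 = 6510 mm.

6510 mm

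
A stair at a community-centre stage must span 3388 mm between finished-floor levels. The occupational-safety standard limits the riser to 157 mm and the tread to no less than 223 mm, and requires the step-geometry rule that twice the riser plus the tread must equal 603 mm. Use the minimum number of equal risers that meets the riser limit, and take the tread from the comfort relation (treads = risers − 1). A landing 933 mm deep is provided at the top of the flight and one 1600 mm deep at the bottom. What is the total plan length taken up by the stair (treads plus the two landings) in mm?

8728 mm

3388 / 157 = 21.580 → round up to 22 risers.
Each riser is 3388/22 = 154 mm (≤ 157 mm).
From 2R + T = 603: T = 603 − 308 = 295 mm.
22 risers give 21 treads; going = 21 × 295 = 6195 mm.
Add landings: 6195 + 933 + 1600 = 8728 mm.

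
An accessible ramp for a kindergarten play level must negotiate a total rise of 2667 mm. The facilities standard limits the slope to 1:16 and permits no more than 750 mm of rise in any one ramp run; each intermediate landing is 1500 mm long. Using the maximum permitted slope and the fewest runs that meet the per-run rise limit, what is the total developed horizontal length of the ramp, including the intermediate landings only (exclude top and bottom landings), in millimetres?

47172 mm

At most 750 each: 2667/750 = 3.56, giving 4 ramp runs. That means 3 intermediate landings.
Ramp run (horizontal) at 1:16: 2667 × 16 = 42672 mm.
3 intermediate landings contribute 3 × 1500 = 4500 mm.
Total developed length = 42672 + 4500 = 47172 mm.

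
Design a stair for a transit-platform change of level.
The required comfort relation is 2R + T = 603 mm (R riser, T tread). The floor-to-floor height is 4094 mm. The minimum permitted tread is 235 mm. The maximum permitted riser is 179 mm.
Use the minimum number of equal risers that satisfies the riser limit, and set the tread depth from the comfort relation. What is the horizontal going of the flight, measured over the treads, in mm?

5434 mm

4094 / 179 = 22.872 → round up to 23 risers.
Riser R = 4094 / 23 = 178 mm, within the 179 mm limit.
T = 603 − 2·178 = 247 mm, which satisfies the 235 mm minimum.
Treads = 23 − 1 = 22; going = 22 × 247 = 5434 mm.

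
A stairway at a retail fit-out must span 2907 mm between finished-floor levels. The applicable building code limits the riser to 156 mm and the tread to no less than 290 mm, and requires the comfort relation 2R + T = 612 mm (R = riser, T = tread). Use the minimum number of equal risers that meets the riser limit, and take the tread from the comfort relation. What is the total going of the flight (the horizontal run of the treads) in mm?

2907 / 156 = 18.63, so 19 risers are needed.
R = 2907 ÷ 19 = 153 mm.
T = 612 − 2·153 = 306 mm, which satisfies the 290 mm minimum.
Treads = 19 − 1 = 18; going = 18 × 306 = 5508 mm.

5508 mm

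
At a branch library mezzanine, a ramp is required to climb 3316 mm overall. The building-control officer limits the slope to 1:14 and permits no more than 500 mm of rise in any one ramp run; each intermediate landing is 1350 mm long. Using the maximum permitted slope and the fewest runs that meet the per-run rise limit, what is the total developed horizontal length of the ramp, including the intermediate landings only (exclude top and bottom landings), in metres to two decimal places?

⌈3316/500⌉ = 7 ramp runs. That means 6 intermediate landings.
Horizontal run for 3316 mm of rise at 1:14 is 3316 × 14 = 46424 mm.
Intermediate landings: 6 × 1350 = 8100 mm.
Developed length = 46424 + 8100 = 54524 mm.
= 54.52 m.

54.52 m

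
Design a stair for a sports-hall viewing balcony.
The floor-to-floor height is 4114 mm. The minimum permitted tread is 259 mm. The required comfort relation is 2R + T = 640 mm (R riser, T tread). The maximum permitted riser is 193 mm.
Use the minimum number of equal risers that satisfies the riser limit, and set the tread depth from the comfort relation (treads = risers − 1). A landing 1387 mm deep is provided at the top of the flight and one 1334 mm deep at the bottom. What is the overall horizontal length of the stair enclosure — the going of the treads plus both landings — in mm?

8307 mm

4114 / 193 = 21.316 → round up to 22 risers.
R = 4114 ÷ 22 = 187 mm.
T = 640 − 2·187 = 266 mm, which satisfies the 259 mm minimum.
22 risers give 21 treads; going = 21 × 266 = 5586 mm.
Add landings: 5586 + 1387 + 1334 = 8307 mm.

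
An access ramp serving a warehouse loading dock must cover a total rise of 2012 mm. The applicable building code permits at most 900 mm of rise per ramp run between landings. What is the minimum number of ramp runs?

3 runs

2012 / 900 = 2.236 → round up to 3 ramp runs.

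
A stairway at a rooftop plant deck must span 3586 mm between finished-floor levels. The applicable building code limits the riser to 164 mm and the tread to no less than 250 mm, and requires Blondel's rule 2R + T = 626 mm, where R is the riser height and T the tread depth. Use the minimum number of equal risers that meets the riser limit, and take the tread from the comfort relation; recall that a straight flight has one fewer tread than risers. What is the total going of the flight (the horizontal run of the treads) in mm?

⌈3586/164⌉ = 22 risers.
Each riser is 3586/22 = 163 mm (≤ 164 mm).
T = 626 − 2·163 = 300 mm, which satisfies the 250 mm minimum.
Treads = 22 − 1 = 21; going = 21 × 300 = 6300 mm.

6300 mm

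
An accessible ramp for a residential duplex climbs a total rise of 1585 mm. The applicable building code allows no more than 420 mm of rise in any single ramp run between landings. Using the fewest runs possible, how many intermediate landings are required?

⌈1585/420⌉ = 4 ramp runs.
4 runs are separated by 3 intermediate landings.

3 intermediate landings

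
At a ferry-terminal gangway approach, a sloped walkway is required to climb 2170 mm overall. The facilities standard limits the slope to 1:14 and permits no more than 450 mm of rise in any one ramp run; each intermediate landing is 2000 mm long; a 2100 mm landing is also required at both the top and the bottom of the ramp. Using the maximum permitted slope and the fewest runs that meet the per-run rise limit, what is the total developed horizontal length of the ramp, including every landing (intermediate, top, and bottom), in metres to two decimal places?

⌈2170/450⌉ = 5 ramp runs. That means 4 intermediate landings.
Horizontal run for 2170 mm of rise at 1:14 is 2170 × 14 = 30380 mm.
4 intermediate landings contribute 4 × 2000 = 8000 mm.
Top and bottom landings: 2 × 2100 = 4200 mm.
Total = 30380 + 8000 + 4200 = 42580 mm.
= 42.58 m.

42.58 m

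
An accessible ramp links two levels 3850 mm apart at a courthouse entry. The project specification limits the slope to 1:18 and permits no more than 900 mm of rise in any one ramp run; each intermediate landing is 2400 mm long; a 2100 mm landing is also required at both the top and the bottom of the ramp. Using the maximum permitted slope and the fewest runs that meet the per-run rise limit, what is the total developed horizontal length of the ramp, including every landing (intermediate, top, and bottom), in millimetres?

3850 / 900 = 4.278 → round up to 5 ramp runs. That means 4 intermediate landings.
Ramp run (horizontal) at 1:18: 3850 × 18 = 69300 mm.
4 intermediate landings contribute 4 × 2400 = 9600 mm.
Top and bottom landings: 2 × 2100 = 4200 mm.
Total = 69300 + 9600 + 4200 = 83100 mm.

83100 mm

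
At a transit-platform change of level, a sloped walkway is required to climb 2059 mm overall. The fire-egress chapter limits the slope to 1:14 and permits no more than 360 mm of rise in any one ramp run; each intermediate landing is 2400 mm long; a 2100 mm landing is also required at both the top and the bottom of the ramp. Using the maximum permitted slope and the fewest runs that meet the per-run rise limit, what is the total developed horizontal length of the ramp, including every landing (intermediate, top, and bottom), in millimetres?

⌈2059/360⌉ = 6 ramp runs. That means 5 intermediate landings.
Ramp run (horizontal) at 1:14: 2059 × 14 = 28826 mm.
Intermediate landings: 5 × 2400 = 12000 mm.
Top and bottom landings: 2 × 2100 = 4200 mm.
Total = 28826 + 12000 + 4200 = 45026 mm.

45026 mm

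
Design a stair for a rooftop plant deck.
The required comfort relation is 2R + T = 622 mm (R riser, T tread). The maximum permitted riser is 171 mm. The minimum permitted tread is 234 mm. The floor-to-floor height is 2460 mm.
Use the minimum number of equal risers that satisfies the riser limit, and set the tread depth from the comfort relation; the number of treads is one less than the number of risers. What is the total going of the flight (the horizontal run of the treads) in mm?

4116 mm

2460 / 171 = 14.386 → round up to 15 risers.
Riser R = 2460 / 15 = 164 mm, within the 171 mm limit.
T = 622 − 2·164 = 294 mm, which satisfies the 234 mm minimum.
15 risers give 14 treads; going = 14 × 294 = 4116 mm.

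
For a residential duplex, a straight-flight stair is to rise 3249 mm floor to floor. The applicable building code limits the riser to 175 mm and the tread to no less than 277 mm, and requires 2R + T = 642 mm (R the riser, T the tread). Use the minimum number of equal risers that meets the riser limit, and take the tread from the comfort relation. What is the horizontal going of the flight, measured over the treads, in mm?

3249 / 175 = 18.566 → round up to 19 risers.
Riser R = 3249 / 19 = 171 mm, within the 175 mm limit.
T = 642 − 2·171 = 300 mm, which satisfies the 277 mm minimum.
Going = (19 − 1) × 300 = 5400 mm.

5400 mm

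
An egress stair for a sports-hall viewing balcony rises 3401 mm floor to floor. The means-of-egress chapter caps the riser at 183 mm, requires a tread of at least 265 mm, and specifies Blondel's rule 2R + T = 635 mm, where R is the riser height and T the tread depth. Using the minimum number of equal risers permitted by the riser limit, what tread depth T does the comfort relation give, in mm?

277 mm

At most 183 each: 3401/183 = 18.58, giving 19 risers.
R = 3401 ÷ 19 = 179 mm.
From 2R + T = 635: T = 635 − 358 = 277 mm.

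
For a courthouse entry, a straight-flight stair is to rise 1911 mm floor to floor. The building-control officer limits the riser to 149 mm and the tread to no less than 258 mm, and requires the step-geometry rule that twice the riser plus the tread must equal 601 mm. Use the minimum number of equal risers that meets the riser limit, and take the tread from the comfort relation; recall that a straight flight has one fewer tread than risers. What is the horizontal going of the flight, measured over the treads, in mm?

3684 mm

1911 / 149 = 12.826 → round up to 13 risers.
Each riser is 1911/13 = 147 mm (≤ 149 mm).
From 2R + T = 601: T = 601 − 294 = 307 mm.
Treads = 13 − 1 = 12; going = 12 × 307 = 3684 mm.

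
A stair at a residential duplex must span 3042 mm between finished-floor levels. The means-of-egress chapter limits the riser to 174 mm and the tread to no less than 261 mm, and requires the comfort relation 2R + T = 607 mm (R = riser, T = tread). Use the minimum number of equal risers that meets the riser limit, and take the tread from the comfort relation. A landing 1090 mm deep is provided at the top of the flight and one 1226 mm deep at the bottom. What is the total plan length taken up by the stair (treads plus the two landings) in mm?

3042 / 174 = 17.483 → round up to 18 risers.
Each riser is 3042/18 = 169 mm (≤ 174 mm).
From 2R + T = 607: T = 607 − 338 = 269 mm.
Going = (18 − 1) × 269 = 4573 mm.
Add landings: 4573 + 1090 + 1226 = 6889 mm.

6889 mm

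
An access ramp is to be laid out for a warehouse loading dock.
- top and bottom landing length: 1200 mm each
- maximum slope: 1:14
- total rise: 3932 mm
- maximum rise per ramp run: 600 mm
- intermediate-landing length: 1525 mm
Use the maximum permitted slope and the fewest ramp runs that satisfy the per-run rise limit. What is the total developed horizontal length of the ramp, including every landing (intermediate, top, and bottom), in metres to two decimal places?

66.60 m

At most 600 each: 3932/600 = 6.55, giving 7 ramp runs. That means 6 intermediate landings.
Horizontal run for 3932 mm of rise at 1:14 is 3932 × 14 = 55048 mm.
6 intermediate landings contribute 6 × 1525 = 9150 mm.
Top and bottom landings: 2 × 1200 = 2400 mm.
Total = 55048 + 9150 + 2400 = 66598 mm.
= 66.60 m.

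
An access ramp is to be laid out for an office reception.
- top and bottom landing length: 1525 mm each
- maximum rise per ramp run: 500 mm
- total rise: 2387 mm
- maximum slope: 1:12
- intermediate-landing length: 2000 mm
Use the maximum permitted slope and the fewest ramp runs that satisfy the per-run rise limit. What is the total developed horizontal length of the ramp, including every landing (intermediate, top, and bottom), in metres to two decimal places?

2387 / 500 = 4.77, so 5 ramp runs are needed. That means 4 intermediate landings.
Ramp run (horizontal) at 1:12: 2387 × 12 = 28644 mm.
Intermediate landings: 4 × 2000 = 8000 mm.
Top and bottom landings: 2 × 1525 = 3050 mm.
Total = 28644 + 8000 + 3050 = 39694 mm.
= 39.69 m.

39.69 m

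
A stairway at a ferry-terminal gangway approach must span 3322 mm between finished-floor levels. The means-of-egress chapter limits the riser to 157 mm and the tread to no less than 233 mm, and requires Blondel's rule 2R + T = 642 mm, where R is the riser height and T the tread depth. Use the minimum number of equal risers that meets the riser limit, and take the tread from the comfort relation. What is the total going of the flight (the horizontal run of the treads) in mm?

3322 / 157 = 21.16, so 22 risers are needed.
Riser R = 3322 / 22 = 151 mm, within the 157 mm limit.
Tread T = 642 − 2 × 151 = 340 mm (≥ 233 mm).
Treads = 22 − 1 = 21; going = 21 × 340 = 7140 mm.

7140 mm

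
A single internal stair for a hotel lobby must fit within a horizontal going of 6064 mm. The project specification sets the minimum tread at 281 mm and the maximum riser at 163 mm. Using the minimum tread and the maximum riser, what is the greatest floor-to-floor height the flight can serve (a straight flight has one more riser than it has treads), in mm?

3586 mm

6064 / 281 = 21.58, so 21 treads fit.
Risers = treads + 1 = 22.
Maximum height = 22 × 163 = 3586 mm.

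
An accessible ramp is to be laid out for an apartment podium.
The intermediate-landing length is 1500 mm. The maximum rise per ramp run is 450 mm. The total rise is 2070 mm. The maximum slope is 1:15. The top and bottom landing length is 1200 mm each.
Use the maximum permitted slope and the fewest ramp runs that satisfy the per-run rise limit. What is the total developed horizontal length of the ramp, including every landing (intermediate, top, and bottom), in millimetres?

39450 mm

At most 450 each: 2070/450 = 4.60, giving 5 ramp runs. That means 4 intermediate landings.
Horizontal run for 2070 mm of rise at 1:15 is 2070 × 15 = 31050 mm.
Intermediate landings: 4 × 1500 = 6000 mm.
Top and bottom landings: 2 × 1200 = 2400 mm.
Total = 31050 + 6000 + 2400 = 39450 mm.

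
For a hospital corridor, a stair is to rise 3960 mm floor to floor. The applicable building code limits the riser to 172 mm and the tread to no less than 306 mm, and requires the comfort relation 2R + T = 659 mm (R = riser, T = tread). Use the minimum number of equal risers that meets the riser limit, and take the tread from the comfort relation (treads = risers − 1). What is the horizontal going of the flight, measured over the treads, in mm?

7567 mm

3960 / 172 = 23.02, so 24 risers are needed.
Each riser is 3960/24 = 165 mm (≤ 172 mm).
T = 659 − 2·165 = 329 mm, which satisfies the 306 mm minimum.
Going = (24 − 1) × 329 = 7567 mm.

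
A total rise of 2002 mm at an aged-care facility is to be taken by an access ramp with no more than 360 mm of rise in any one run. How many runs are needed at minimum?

At most 360 each: 2002/360 = 5.56, giving 6 ramp runs.

6 runs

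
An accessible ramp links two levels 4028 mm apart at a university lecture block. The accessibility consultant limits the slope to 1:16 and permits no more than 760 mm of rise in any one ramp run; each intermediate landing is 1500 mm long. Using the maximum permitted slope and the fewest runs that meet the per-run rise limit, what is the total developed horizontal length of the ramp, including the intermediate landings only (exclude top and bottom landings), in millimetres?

4028 / 760 = 5.30, so 6 ramp runs are needed. That means 5 intermediate landings.
Horizontal run for 4028 mm of rise at 1:16 is 4028 × 16 = 64448 mm.
5 intermediate landings contribute 5 × 1500 = 7500 mm.
Total developed length = 64448 + 7500 = 71948 mm.

71948 mm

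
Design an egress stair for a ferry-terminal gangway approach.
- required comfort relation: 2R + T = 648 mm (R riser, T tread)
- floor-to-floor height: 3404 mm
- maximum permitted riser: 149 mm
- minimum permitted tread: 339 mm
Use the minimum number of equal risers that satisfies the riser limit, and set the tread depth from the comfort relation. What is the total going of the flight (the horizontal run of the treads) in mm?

7744 mm

3404 / 149 = 22.85, so 23 risers are needed.
R = 3404 ÷ 23 = 148 mm.
From 2R + T = 648: T = 648 − 296 = 352 mm.
Going = (23 − 1) × 352 = 7744 mm.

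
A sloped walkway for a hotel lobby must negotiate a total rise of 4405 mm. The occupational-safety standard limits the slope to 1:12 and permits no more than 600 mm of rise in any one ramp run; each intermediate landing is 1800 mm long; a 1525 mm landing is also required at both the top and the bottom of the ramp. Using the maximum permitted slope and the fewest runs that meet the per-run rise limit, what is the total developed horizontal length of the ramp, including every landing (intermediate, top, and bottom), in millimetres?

4405 / 600 = 7.34, so 8 ramp runs are needed. That means 7 intermediate landings.
Horizontal run for 4405 mm of rise at 1:12 is 4405 × 12 = 52860 mm.
Intermediate landings: 7 × 1800 = 12600 mm.
Top and bottom landings: 2 × 1525 = 3050 mm.
Total = 52860 + 12600 + 3050 = 68510 mm.

68510 mm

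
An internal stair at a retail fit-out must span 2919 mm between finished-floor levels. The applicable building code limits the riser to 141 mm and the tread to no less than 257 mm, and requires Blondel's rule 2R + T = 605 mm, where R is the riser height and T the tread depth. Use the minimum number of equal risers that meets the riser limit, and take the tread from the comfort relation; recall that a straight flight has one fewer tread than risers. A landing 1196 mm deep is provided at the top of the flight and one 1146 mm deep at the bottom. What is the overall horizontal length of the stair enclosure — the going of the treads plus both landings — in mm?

At most 141 each: 2919/141 = 20.70, giving 21 risers.
R = 2919 ÷ 21 = 139 mm.
T = 605 − 2·139 = 327 mm, which satisfies the 257 mm minimum.
Going = (21 − 1) × 327 = 6540 mm.
Add landings: 6540 + 1196 + 1146 = 8882 mm.

8882 mm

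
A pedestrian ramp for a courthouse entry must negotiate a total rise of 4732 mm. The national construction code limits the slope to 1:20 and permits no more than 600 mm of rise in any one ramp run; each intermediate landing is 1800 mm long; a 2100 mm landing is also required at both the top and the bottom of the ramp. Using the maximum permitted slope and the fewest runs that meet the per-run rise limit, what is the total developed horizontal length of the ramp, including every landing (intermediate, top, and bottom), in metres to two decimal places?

111.44 m

At most 600 each: 4732/600 = 7.89, giving 8 ramp runs. That means 7 intermediate landings.
Ramp run (horizontal) at 1:20: 4732 × 20 = 94640 mm.
Intermediate landings: 7 × 1800 = 12600 mm.
Top and bottom landings: 2 × 2100 = 4200 mm.
Total = 94640 + 12600 + 4200 = 111440 mm.
= 111.44 m.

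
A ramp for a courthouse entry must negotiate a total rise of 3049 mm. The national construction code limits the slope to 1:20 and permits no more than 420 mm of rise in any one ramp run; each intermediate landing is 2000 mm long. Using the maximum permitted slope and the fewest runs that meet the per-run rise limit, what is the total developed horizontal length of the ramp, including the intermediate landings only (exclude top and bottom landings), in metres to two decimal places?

74.98 m

At most 420 each: 3049/420 = 7.26, giving 8 ramp runs. That means 7 intermediate landings.
Ramp run (horizontal) at 1:20: 3049 × 20 = 60980 mm.
7 intermediate landings contribute 7 × 2000 = 14000 mm.
Total developed length = 60980 + 14000 = 74980 mm.
= 74.98 m.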